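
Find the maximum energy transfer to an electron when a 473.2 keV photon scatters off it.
307.2848 keV

Maximum energy transfer occurs at θ = 180° (backscattering).

Initial photon: E₀ = 473.2 keV → λ₀ = 2.6201 pm

Maximum Compton shift (at 180°):
Δλ_max = 2λ_C = 2 × 2.4263 = 4.8526 pm

Final wavelength:
λ' = 2.6201 + 4.8526 = 7.4727 pm

Minimum photon energy (maximum energy to electron):
E'_min = hc/λ' = 165.9152 keV

Maximum electron kinetic energy:
K_max = E₀ - E'_min = 473.2000 - 165.9152 = 307.2848 keV

(Intermediate values are shown rounded; full precision is carried through to the final answer.)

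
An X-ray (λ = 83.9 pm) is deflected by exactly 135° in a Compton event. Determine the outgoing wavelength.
88.0420 pm

Using the Compton formula: λ' = λ + λ_C(1 − cos θ)

For θ = 135°, cos θ = -√2/2 (exact) ≈ -0.7071, so:
1 − cos 135° = 1 − (-√2/2) ≈ 1.7071

Δλ = λ_C × 1.7071 = 2.4263 × 1.7071 = 4.1420 pm

λ' = 83.9 + 4.1420 = 88.0420 pm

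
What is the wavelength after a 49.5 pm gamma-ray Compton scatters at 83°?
51.6306 pm

Using the Compton scattering formula:
λ' = λ + Δλ = λ + λ_C(1 - cos θ)

Given:
- Initial wavelength λ = 49.5 pm
- Scattering angle θ = 83°
- Compton wavelength λ_C ≈ 2.4263 pm

Calculate the shift:
Δλ = 2.4263 × (1 - cos(83°))
Δλ = 2.4263 × 0.8781
Δλ = 2.1306 pm

Final wavelength:
λ' = 49.5 + 2.1306 = 51.6306 pm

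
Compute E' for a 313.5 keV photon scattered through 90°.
194.2976 keV

First convert energy to wavelength:
λ = hc/E, with hc ≈ 1239.842 keV·pm (i.e. 1239.842 eV·nm)

For E = 313.5 keV = 313500 eV:
λ = 1239.842 keV·pm / 313.5 keV
λ = 3.9548 pm

Calculate the Compton shift:
Δλ = λ_C(1 - cos(90°)) = 2.4263 × 1.0000
Δλ = 2.4263 pm

Final wavelength:
λ' = 3.9548 + 2.4263 = 6.3811 pm

Final energy:
E' = hc/λ' = 1239.842 / 6.3811 = 194.2976 keV

(Intermediate values are shown rounded; full precision is carried through to the final answer.)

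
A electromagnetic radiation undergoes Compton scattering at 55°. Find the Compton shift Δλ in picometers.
1.0346 pm

Using the Compton scattering formula:
Δλ = λ_C(1 - cos θ)

where λ_C = h/(m_e·c) ≈ 2.4263 pm is the Compton wavelength of an electron.

For θ = 55°:
cos(55°) = 0.5736
1 - cos(55°) = 0.4264

Δλ = 2.4263 × 0.4264
Δλ = 1.0346 pm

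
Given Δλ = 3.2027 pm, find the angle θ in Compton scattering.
108.66°

From the Compton formula Δλ = λ_C(1 - cos θ), we can solve for θ:

cos θ = 1 - Δλ/λ_C

Given:
- Δλ = 3.2027 pm
- λ_C = h/(m_e·c) ≈ 2.42631024 pm

cos θ = 1 - 3.2027/2.42631024
cos θ = 1 - 1.319988
cos θ = -0.319988

θ = arccos(-0.319988)
θ = 108.66°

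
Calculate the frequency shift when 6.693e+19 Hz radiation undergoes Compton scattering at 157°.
3.413e+19 Hz (decrease)

Convert frequency to wavelength (c = 299792458 m/s):
λ₀ = c/f₀ = 299792458/6.693e+19 = 4.4791941e-12 m = 4.4792 pm

Calculate Compton shift:
Δλ = λ_C(1 - cos(157°)) = 4.6597 pm

Final wavelength:
λ' = λ₀ + Δλ = 4.4792 + 4.6597 = 9.1389 pm

Final frequency:
f' = c/λ' = 299792458/9.1389346e-12 = 3.2803874e+19 Hz

Frequency shift (decrease):
Δf = f₀ - f' = 6.693e+19 - 3.2803874e+19 = 3.413e+19 Hz

(Intermediate values are shown rounded; full precision is carried through to the final answer.)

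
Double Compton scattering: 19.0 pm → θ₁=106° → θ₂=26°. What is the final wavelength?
22.3406 pm

Apply Compton shift twice:

First scattering at θ₁ = 106°:
Δλ₁ = λ_C(1 - cos(106°))
Δλ₁ = 2.4263 × 1.2756
Δλ₁ = 3.0951 pm

After first scattering:
λ₁ = 19.0 + 3.0951 = 22.0951 pm

Second scattering at θ₂ = 26°:
Δλ₂ = λ_C(1 - cos(26°))
Δλ₂ = 2.4263 × 0.1012
Δλ₂ = 0.2456 pm

Final wavelength:
λ₂ = 22.0951 + 0.2456 = 22.3406 pm

Total shift: Δλ_total = 3.0951 + 0.2456 = 3.3406 pm

(Intermediate values are shown rounded; full precision is carried through to the final answer.)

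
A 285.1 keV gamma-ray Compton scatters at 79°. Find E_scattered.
196.4216 keV

First convert energy to wavelength:
λ = hc/E, with hc ≈ 1239.842 keV·pm (i.e. 1239.842 eV·nm)

For E = 285.1 keV = 285100 eV:
λ = 1239.842 keV·pm / 285.1 keV
λ = 4.3488 pm

Calculate the Compton shift:
Δλ = λ_C(1 - cos(79°)) = 2.4263 × 0.8092
Δλ = 1.9633 pm

Final wavelength:
λ' = 4.3488 + 1.9633 = 6.3121 pm

Final energy:
E' = hc/λ' = 1239.842 / 6.3121 = 196.4216 keV

(Intermediate values are shown rounded; full precision is carried through to the final answer.)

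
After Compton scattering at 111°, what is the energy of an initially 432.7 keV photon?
201.2344 keV

First convert energy to wavelength:
λ = hc/E, with hc ≈ 1239.842 keV·pm (i.e. 1239.842 eV·nm)

For E = 432.7 keV = 432700 eV:
λ = 1239.842 keV·pm / 432.7 keV
λ = 2.8654 pm

Calculate the Compton shift:
Δλ = λ_C(1 - cos(111°)) = 2.4263 × 1.3584
Δλ = 3.2958 pm

Final wavelength:
λ' = 2.8654 + 3.2958 = 6.1612 pm

Final energy:
E' = hc/λ' = 1239.842 / 6.1612 = 201.2344 keV

(Intermediate values are shown rounded; full precision is carried through to the final answer.)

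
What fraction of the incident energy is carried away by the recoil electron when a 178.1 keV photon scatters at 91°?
0.2618 (or 26.18%)

Calculate initial and final photon energies:

Initial: E₀ = 178.1 keV → λ₀ = 6.9615 pm
Compton shift: Δλ = 2.4687 pm
Final wavelength: λ' = 9.4301 pm
Final energy: E' = 131.4764 keV

Fractional energy loss:
(E₀ - E')/E₀ = (178.1000 - 131.4764)/178.1000
= 46.6236/178.1000
= 0.2618
= 26.18%

(Intermediate values are shown rounded; full precision is carried through to the final answer.)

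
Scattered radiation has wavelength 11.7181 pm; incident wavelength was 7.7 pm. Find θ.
131.00°

First find the wavelength shift:
Δλ = λ' - λ = 11.7181 - 7.7 = 4.0181 pm

Using Δλ = λ_C(1 - cos θ), with λ_C = h/(m_e·c) ≈ 2.42631024 pm:
cos θ = 1 - Δλ/λ_C
cos θ = 1 - 4.0181/2.42631024
cos θ = -0.656054

θ = arccos(-0.656054)
θ = 131.00°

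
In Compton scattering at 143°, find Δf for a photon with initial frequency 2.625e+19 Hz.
7.257e+18 Hz (decrease)

Convert frequency to wavelength (c = 299792458 m/s):
λ₀ = c/f₀ = 299792458/2.625e+19 = 1.1420665e-11 m = 11.4207 pm

Calculate Compton shift:
Δλ = λ_C(1 - cos(143°)) = 4.3640 pm

Final wavelength:
λ' = λ₀ + Δλ = 11.4207 + 4.3640 = 15.7847 pm

Final frequency:
f' = c/λ' = 299792458/1.5784713e-11 = 1.8992582e+19 Hz

Frequency shift (decrease):
Δf = f₀ - f' = 2.625e+19 - 1.8992582e+19 = 7.257e+18 Hz

(Intermediate values are shown rounded; full precision is carried through to the final answer.)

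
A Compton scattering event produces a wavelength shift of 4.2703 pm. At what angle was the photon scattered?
139.46°

From the Compton formula Δλ = λ_C(1 - cos θ), we can solve for θ:

cos θ = 1 - Δλ/λ_C

Given:
- Δλ = 4.2703 pm
- λ_C = h/(m_e·c) ≈ 2.42631024 pm

cos θ = 1 - 4.2703/2.42631024
cos θ = 1 - 1.759998
cos θ = -0.759998

θ = arccos(-0.759998)
θ = 139.46°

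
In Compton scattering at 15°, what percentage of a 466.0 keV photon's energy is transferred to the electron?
0.0301 (or 3.01%)

Calculate initial and final photon energies:

Initial: E₀ = 466.0 keV → λ₀ = 2.6606 pm
Compton shift: Δλ = 0.0827 pm
Final wavelength: λ' = 2.7433 pm
Final energy: E' = 451.9561 keV

Fractional energy loss:
(E₀ - E')/E₀ = (466.0000 - 451.9561)/466.0000
= 14.0439/466.0000
= 0.0301
= 3.01%

(Intermediate values are shown rounded; full precision is carried through to the final answer.)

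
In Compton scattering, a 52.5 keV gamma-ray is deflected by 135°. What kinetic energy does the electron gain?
7.8339 keV

By energy conservation: K_e = E_initial - E_final

First find the scattered photon energy:
Initial wavelength: λ = hc/E = 23.6160 pm
Compton shift: Δλ = λ_C(1 - cos(135°)) = 4.1420 pm
Final wavelength: λ' = 23.6160 + 4.1420 = 27.7580 pm
Final photon energy: E' = hc/λ' = 44.6661 keV

Electron kinetic energy:
K_e = E - E' = 52.5000 - 44.6661 = 7.8339 keV

(Intermediate values are shown rounded; full precision is carried through to the final answer.)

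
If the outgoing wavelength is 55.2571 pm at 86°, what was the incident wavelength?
53.0000 pm

From λ' = λ + Δλ, we have λ = λ' - Δλ

First calculate the Compton shift:
Δλ = λ_C(1 - cos θ)
Δλ = 2.4263 × (1 - cos(86°))
Δλ = 2.4263 × 0.9302
Δλ = 2.2571 pm

Initial wavelength:
λ = λ' - Δλ
λ = 55.2571 - 2.2571
λ = 53.0000 pm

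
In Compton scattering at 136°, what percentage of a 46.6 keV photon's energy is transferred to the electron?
0.1355 (or 13.55%)

Calculate initial and final photon energies:

Initial: E₀ = 46.6 keV → λ₀ = 26.6061 pm
Compton shift: Δλ = 4.1717 pm
Final wavelength: λ' = 30.7777 pm
Final energy: E' = 40.2838 keV

Fractional energy loss:
(E₀ - E')/E₀ = (46.6000 - 40.2838)/46.6000
= 6.3162/46.6000
= 0.1355
= 13.55%

(Intermediate values are shown rounded; full precision is carried through to the final answer.)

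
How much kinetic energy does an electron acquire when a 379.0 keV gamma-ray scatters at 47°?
72.3302 keV

By energy conservation: K_e = E_initial - E_final

First find the scattered photon energy:
Initial wavelength: λ = hc/E = 3.2714 pm
Compton shift: Δλ = λ_C(1 - cos(47°)) = 0.7716 pm
Final wavelength: λ' = 3.2714 + 0.7716 = 4.0429 pm
Final photon energy: E' = hc/λ' = 306.6698 keV

Electron kinetic energy:
K_e = E - E' = 379.0000 - 306.6698 = 72.3302 keV

(Intermediate values are shown rounded; full precision is carried through to the final answer.)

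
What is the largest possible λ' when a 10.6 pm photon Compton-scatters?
15.4526 pm (at θ = 180°)

The Compton shift is Δλ = λ_C(1 − cos θ).

Since cos θ ranges from −1 to 1, the factor (1 − cos θ) ranges from 0 to 2; the maximum shift occurs at θ = 180° (backscattering):
Δλ_max = 2λ_C = 2 × 2.4263 pm = 4.8526 pm

Maximum scattered wavelength:
λ'_max = λ₀ + Δλ_max = 10.6 + 4.8526 = 15.4526 pm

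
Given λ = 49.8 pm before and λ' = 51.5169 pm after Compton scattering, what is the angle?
73.00°

First find the wavelength shift:
Δλ = λ' - λ = 51.5169 - 49.8 = 1.7169 pm

Using Δλ = λ_C(1 - cos θ), with λ_C = h/(m_e·c) ≈ 2.42631024 pm:
cos θ = 1 - Δλ/λ_C
cos θ = 1 - 1.7169/2.42631024
cos θ = 0.292382

θ = arccos(0.292382)
θ = 73.00°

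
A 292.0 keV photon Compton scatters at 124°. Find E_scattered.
154.4182 keV

First convert energy to wavelength:
λ = hc/E, with hc ≈ 1239.842 keV·pm (i.e. 1239.842 eV·nm)

For E = 292.0 keV = 292000 eV:
λ = 1239.842 keV·pm / 292.0 keV
λ = 4.2460 pm

Calculate the Compton shift:
Δλ = λ_C(1 - cos(124°)) = 2.4263 × 1.5592
Δλ = 3.7831 pm

Final wavelength:
λ' = 4.2460 + 3.7831 = 8.0291 pm

Final energy:
E' = hc/λ' = 1239.842 / 8.0291 = 154.4182 keV

(Intermediate values are shown rounded; full precision is carried through to the final answer.)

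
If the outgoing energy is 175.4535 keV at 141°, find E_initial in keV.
450.1001 keV

Convert final energy to wavelength (hc ≈ 1239.842 keV·pm):
λ' = hc/E' = 1239.842 / 175.4535 = 7.0665 pm

Calculate the Compton shift:
Δλ = λ_C(1 - cos(141°))
Δλ = 2.4263 × (1 - cos(141°))
Δλ = 4.3119 pm

Initial wavelength:
λ = λ' - Δλ = 7.0665 - 4.3119 = 2.7546 pm

Initial energy:
E = hc/λ = 1239.842 / 2.7546 = 450.1001 keV

(Intermediate values are shown rounded; full precision is carried through to the final answer.)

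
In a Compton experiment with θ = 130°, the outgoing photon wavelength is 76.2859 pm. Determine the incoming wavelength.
72.3000 pm

From λ' = λ + Δλ, we have λ = λ' - Δλ

First calculate the Compton shift:
Δλ = λ_C(1 - cos θ)
Δλ = 2.4263 × (1 - cos(130°))
Δλ = 2.4263 × 1.6428
Δλ = 3.9859 pm

Initial wavelength:
λ = λ' - Δλ
λ = 76.2859 - 3.9859
λ = 72.3000 pm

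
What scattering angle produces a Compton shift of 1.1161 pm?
57.32°

From the Compton formula Δλ = λ_C(1 - cos θ), we can solve for θ:

cos θ = 1 - Δλ/λ_C

Given:
- Δλ = 1.1161 pm
- λ_C = h/(m_e·c) ≈ 2.42631024 pm

cos θ = 1 - 1.1161/2.42631024
cos θ = 1 - 0.459999
cos θ = 0.540001

θ = arccos(0.540001)
θ = 57.32°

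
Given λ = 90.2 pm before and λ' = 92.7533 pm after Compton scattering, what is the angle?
93.00°

First find the wavelength shift:
Δλ = λ' - λ = 92.7533 - 90.2 = 2.5533 pm

Using Δλ = λ_C(1 - cos θ), with λ_C = h/(m_e·c) ≈ 2.42631024 pm:
cos θ = 1 - Δλ/λ_C
cos θ = 1 - 2.5533/2.42631024
cos θ = -0.052339

θ = arccos(-0.052339)
θ = 93.00°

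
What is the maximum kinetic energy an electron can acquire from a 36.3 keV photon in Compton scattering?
4.5157 keV

Maximum energy transfer occurs at θ = 180° (backscattering).

Initial photon: E₀ = 36.3 keV → λ₀ = 34.1554 pm

Maximum Compton shift (at 180°):
Δλ_max = 2λ_C = 2 × 2.4263 = 4.8526 pm

Final wavelength:
λ' = 34.1554 + 4.8526 = 39.0080 pm

Minimum photon energy (maximum energy to electron):
E'_min = hc/λ' = 31.7843 keV

Maximum electron kinetic energy:
K_max = E₀ - E'_min = 36.3000 - 31.7843 = 4.5157 keV

(Intermediate values are shown rounded; full precision is carried through to the final answer.)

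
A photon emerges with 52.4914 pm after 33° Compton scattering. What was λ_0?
52.1000 pm

From λ' = λ + Δλ, we have λ = λ' - Δλ

First calculate the Compton shift:
Δλ = λ_C(1 - cos θ)
Δλ = 2.4263 × (1 - cos(33°))
Δλ = 2.4263 × 0.1613
Δλ = 0.3914 pm

Initial wavelength:
λ = λ' - Δλ
λ = 52.4914 - 0.3914
λ = 52.1000 pm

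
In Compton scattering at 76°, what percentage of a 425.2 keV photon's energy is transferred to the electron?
0.3868 (or 38.68%)

Calculate initial and final photon energies:

Initial: E₀ = 425.2 keV → λ₀ = 2.9159 pm
Compton shift: Δλ = 1.8393 pm
Final wavelength: λ' = 4.7552 pm
Final energy: E' = 260.7320 keV

Fractional energy loss:
(E₀ - E')/E₀ = (425.2000 - 260.7320)/425.2000
= 164.4680/425.2000
= 0.3868
= 38.68%

(Intermediate values are shown rounded; full precision is carried through to the final answer.)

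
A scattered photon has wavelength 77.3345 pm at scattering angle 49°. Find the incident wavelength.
76.5000 pm

From λ' = λ + Δλ, we have λ = λ' - Δλ

First calculate the Compton shift:
Δλ = λ_C(1 - cos θ)
Δλ = 2.4263 × (1 - cos(49°))
Δλ = 2.4263 × 0.3439
Δλ = 0.8345 pm

Initial wavelength:
λ = λ' - Δλ
λ = 77.3345 - 0.8345
λ = 76.5000 pm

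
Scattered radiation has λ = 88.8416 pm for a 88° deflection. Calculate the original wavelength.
86.5000 pm

From λ' = λ + Δλ, we have λ = λ' - Δλ

First calculate the Compton shift:
Δλ = λ_C(1 - cos θ)
Δλ = 2.4263 × (1 - cos(88°))
Δλ = 2.4263 × 0.9651
Δλ = 2.3416 pm

Initial wavelength:
λ = λ' - Δλ
λ = 88.8416 - 2.3416
λ = 86.5000 pm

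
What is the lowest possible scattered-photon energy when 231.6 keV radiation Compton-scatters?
121.4817 keV (at θ = 180°)

The scattered photon has minimum energy when its wavelength is maximum, i.e., when the Compton shift Δλ = λ_C(1 − cos θ) is maximum. This occurs at θ = 180° (backscattering), giving Δλ_max = 2λ_C = 4.8526 pm.

Initial wavelength: λ₀ = hc/E₀ = 5.3534 pm
Maximum final wavelength: λ'_max = λ₀ + 2λ_C = 5.3534 + 4.8526 = 10.2060 pm
Minimum final energy: E'_min = hc/λ'_max = 121.4817 keV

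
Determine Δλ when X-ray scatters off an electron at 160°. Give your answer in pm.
4.7063 pm

Using the Compton scattering formula:
Δλ = λ_C(1 - cos θ)

where λ_C = h/(m_e·c) ≈ 2.4263 pm is the Compton wavelength of an electron.

For θ = 160°:
cos(160°) = -0.9397
1 - cos(160°) = 1.9397

Δλ = 2.4263 × 1.9397
Δλ = 4.7063 pm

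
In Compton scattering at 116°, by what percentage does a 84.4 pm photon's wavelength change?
4.1350%

Calculate the Compton shift:
Δλ = λ_C(1 - cos(116°))
Δλ = 2.4263 × (1 - cos(116°))
Δλ = 2.4263 × 1.4384
Δλ = 3.4899 pm

Percentage change:
(Δλ/λ₀) × 100 = (3.4899/84.4) × 100
= 4.1350%

(Intermediate values are shown rounded; full precision is carried through to the final answer.)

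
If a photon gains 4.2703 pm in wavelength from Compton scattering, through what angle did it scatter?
139.46°

From the Compton formula Δλ = λ_C(1 - cos θ), we can solve for θ:

cos θ = 1 - Δλ/λ_C

Given:
- Δλ = 4.2703 pm
- λ_C = h/(m_e·c) ≈ 2.42631024 pm

cos θ = 1 - 4.2703/2.42631024
cos θ = 1 - 1.759998
cos θ = -0.759998

θ = arccos(-0.759998)
θ = 139.46°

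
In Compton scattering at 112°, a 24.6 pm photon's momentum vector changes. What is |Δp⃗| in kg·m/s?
4.2033e-23 kg·m/s

Photon momentum magnitude is p = h/λ.

Initial momentum:
p₀ = h/λ = 6.6261e-34/2.4600e-11 = 2.6935e-23 kg·m/s

After scattering:
λ' = λ + Δλ = 24.6 + 3.3352 = 27.9352 pm
p' = h/λ' = 6.6261e-34/2.7935e-11 = 2.3719e-23 kg·m/s

Momentum is a vector; the scattered photon's direction makes angle θ = 112° with the incident direction. The magnitude of the vector change Δp⃗ = p⃗₀ − p⃗' is found from the law of cosines:
|Δp⃗|² = p₀² + p'² − 2p₀p'cos θ
|Δp⃗|² = (2.6935e-23)² + (2.3719e-23)² − 2·2.6935e-23·2.3719e-23·cos(112°)
|Δp⃗| = 4.2033e-23 kg·m/s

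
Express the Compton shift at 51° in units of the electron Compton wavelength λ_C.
0.3707 λ_C

The Compton shift formula is:
Δλ = λ_C(1 - cos θ)

Dividing both sides by λ_C:
Δλ/λ_C = 1 - cos θ

For θ = 51°:
Δλ/λ_C = 1 - cos(51°)
Δλ/λ_C = 1 - 0.6293
Δλ/λ_C = 0.3707

This means the shift is 0.3707 × λ_C = 0.8994 pm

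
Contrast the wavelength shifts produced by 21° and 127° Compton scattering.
127° produces the larger shift by a factor of 24.117

Calculate both shifts using Δλ = λ_C(1 - cos θ):

For θ₁ = 21°:
Δλ₁ = 2.4263 × (1 - cos(21°))
Δλ₁ = 2.4263 × 0.0664
Δλ₁ = 0.1612 pm

For θ₂ = 127°:
Δλ₂ = 2.4263 × (1 - cos(127°))
Δλ₂ = 2.4263 × 1.6018
Δλ₂ = 3.8865 pm

The 127° angle produces the larger shift.
Ratio: 3.8865/0.1612 = 24.117

(Intermediate values are shown rounded; full precision is carried through to the final answer.)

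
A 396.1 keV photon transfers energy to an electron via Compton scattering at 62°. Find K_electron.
115.4245 keV

By energy conservation: K_e = E_initial - E_final

First find the scattered photon energy:
Initial wavelength: λ = hc/E = 3.1301 pm
Compton shift: Δλ = λ_C(1 - cos(62°)) = 1.2872 pm
Final wavelength: λ' = 3.1301 + 1.2872 = 4.4174 pm
Final photon energy: E' = hc/λ' = 280.6755 keV

Electron kinetic energy:
K_e = E - E' = 396.1000 - 280.6755 = 115.4245 keV

(Intermediate values are shown rounded; full precision is carried through to the final answer.)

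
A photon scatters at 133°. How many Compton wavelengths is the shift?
1.6820 λ_C

The Compton shift formula is:
Δλ = λ_C(1 - cos θ)

Dividing both sides by λ_C:
Δλ/λ_C = 1 - cos θ

For θ = 133°:
Δλ/λ_C = 1 - cos(133°)
Δλ/λ_C = 1 - -0.6820
Δλ/λ_C = 1.6820

This means the shift is 1.6820 × λ_C = 4.0810 pm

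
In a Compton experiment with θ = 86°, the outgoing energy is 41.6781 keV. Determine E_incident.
45.0999 keV

Convert final energy to wavelength (hc ≈ 1239.842 keV·pm):
λ' = hc/E' = 1239.842 / 41.6781 = 29.7480 pm

Calculate the Compton shift:
Δλ = λ_C(1 - cos(86°))
Δλ = 2.4263 × (1 - cos(86°))
Δλ = 2.2571 pm

Initial wavelength:
λ = λ' - Δλ = 29.7480 - 2.2571 = 27.4910 pm

Initial energy:
E = hc/λ = 1239.842 / 27.4910 = 45.0999 keV

(Intermediate values are shown rounded; full precision is carried through to the final answer.)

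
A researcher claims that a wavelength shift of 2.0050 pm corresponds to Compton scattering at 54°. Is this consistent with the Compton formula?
No, inconsistent

Calculate the expected shift for θ = 54°:

Δλ_expected = λ_C(1 - cos(54°))
Δλ_expected = 2.4263 × (1 - cos(54°))
Δλ_expected = 2.4263 × 0.4122
Δλ_expected = 1.0002 pm

Given shift: 2.0050 pm
Expected shift: 1.0002 pm
Difference: 1.0048 pm

The values do not match. The given shift corresponds to θ ≈ 80.0°, not 54°.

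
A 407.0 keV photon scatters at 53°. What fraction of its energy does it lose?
0.2408 (or 24.08%)

Calculate initial and final photon energies:

Initial: E₀ = 407.0 keV → λ₀ = 3.0463 pm
Compton shift: Δλ = 0.9661 pm
Final wavelength: λ' = 4.0124 pm
Final energy: E' = 309.0014 keV

Fractional energy loss:
(E₀ - E')/E₀ = (407.0000 - 309.0014)/407.0000
= 97.9986/407.0000
= 0.2408
= 24.08%

(Intermediate values are shown rounded; full precision is carried through to the final answer.)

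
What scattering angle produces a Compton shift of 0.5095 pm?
37.81°

From the Compton formula Δλ = λ_C(1 - cos θ), we can solve for θ:

cos θ = 1 - Δλ/λ_C

Given:
- Δλ = 0.5095 pm
- λ_C = h/(m_e·c) ≈ 2.42631024 pm

cos θ = 1 - 0.5095/2.42631024
cos θ = 1 - 0.209990
cos θ = 0.790010

θ = arccos(0.790010)
θ = 37.81°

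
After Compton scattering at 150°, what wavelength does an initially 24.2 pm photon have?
28.7276 pm

Using the Compton formula: λ' = λ + λ_C(1 − cos θ)

For θ = 150°, cos θ = -√3/2 (exact) ≈ -0.8660, so:
1 − cos 150° = 1 − (-√3/2) ≈ 1.8660

Δλ = λ_C × 1.8660 = 2.4263 × 1.8660 = 4.5276 pm

λ' = 24.2 + 4.5276 = 28.7276 pm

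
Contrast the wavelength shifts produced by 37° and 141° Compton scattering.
141° produces the larger shift by a factor of 8.826

Calculate both shifts using Δλ = λ_C(1 - cos θ):

For θ₁ = 37°:
Δλ₁ = 2.4263 × (1 - cos(37°))
Δλ₁ = 2.4263 × 0.2014
Δλ₁ = 0.4886 pm

For θ₂ = 141°:
Δλ₂ = 2.4263 × (1 - cos(141°))
Δλ₂ = 2.4263 × 1.7771
Δλ₂ = 4.3119 pm

The 141° angle produces the larger shift.
Ratio: 4.3119/0.4886 = 8.826

(Intermediate values are shown rounded; full precision is carried through to the final answer.)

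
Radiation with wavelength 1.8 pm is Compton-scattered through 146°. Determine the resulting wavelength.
6.2378 pm

Using the Compton scattering formula:
λ' = λ + Δλ = λ + λ_C(1 - cos θ)

Given:
- Initial wavelength λ = 1.8 pm
- Scattering angle θ = 146°
- Compton wavelength λ_C ≈ 2.4263 pm

Calculate the shift:
Δλ = 2.4263 × (1 - cos(146°))
Δλ = 2.4263 × 1.8290
Δλ = 4.4378 pm

Final wavelength:
λ' = 1.8 + 4.4378 = 6.2378 pm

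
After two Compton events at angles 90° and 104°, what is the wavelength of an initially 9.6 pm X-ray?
15.0396 pm

Apply Compton shift twice:

First scattering at θ₁ = 90°:
Δλ₁ = λ_C(1 - cos(90°))
Δλ₁ = 2.4263 × 1.0000
Δλ₁ = 2.4263 pm

After first scattering:
λ₁ = 9.6 + 2.4263 = 12.0263 pm

Second scattering at θ₂ = 104°:
Δλ₂ = λ_C(1 - cos(104°))
Δλ₂ = 2.4263 × 1.2419
Δλ₂ = 3.0133 pm

Final wavelength:
λ₂ = 12.0263 + 3.0133 = 15.0396 pm

Total shift: Δλ_total = 2.4263 + 3.0133 = 5.4396 pm

(Intermediate values are shown rounded; full precision is carried through to the final answer.)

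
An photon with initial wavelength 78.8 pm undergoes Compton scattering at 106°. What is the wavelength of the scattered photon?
81.8951 pm

Using the Compton scattering formula:
λ' = λ + Δλ = λ + λ_C(1 - cos θ)

Given:
- Initial wavelength λ = 78.8 pm
- Scattering angle θ = 106°
- Compton wavelength λ_C ≈ 2.4263 pm

Calculate the shift:
Δλ = 2.4263 × (1 - cos(106°))
Δλ = 2.4263 × 1.2756
Δλ = 3.0951 pm

Final wavelength:
λ' = 78.8 + 3.0951 = 81.8951 pm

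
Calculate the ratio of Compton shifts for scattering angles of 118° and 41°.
118° produces the larger shift by a factor of 5.991

Calculate both shifts using Δλ = λ_C(1 - cos θ):

For θ₁ = 41°:
Δλ₁ = 2.4263 × (1 - cos(41°))
Δλ₁ = 2.4263 × 0.2453
Δλ₁ = 0.5952 pm

For θ₂ = 118°:
Δλ₂ = 2.4263 × (1 - cos(118°))
Δλ₂ = 2.4263 × 1.4695
Δλ₂ = 3.5654 pm

The 118° angle produces the larger shift.
Ratio: 3.5654/0.5952 = 5.991

(Intermediate values are shown rounded; full precision is carried through to the final answer.)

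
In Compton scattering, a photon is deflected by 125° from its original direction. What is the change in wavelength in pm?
3.8180 pm

Using the Compton scattering formula:
Δλ = λ_C(1 - cos θ)

where λ_C = h/(m_e·c) ≈ 2.4263 pm is the Compton wavelength of an electron.

For θ = 125°:
cos(125°) = -0.5736
1 - cos(125°) = 1.5736

Δλ = 2.4263 × 1.5736
Δλ = 3.8180 pm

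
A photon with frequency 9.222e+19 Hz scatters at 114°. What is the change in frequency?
4.723e+19 Hz (decrease)

Convert frequency to wavelength (c = 299792458 m/s):
λ₀ = c/f₀ = 299792458/9.222e+19 = 3.2508399e-12 m = 3.2508 pm

Calculate Compton shift:
Δλ = λ_C(1 - cos(114°)) = 3.4132 pm

Final wavelength:
λ' = λ₀ + Δλ = 3.2508 + 3.4132 = 6.6640 pm

Final frequency:
f' = c/λ' = 299792458/6.6640194e-12 = 4.4986732e+19 Hz

Frequency shift (decrease):
Δf = f₀ - f' = 9.222e+19 - 4.4986732e+19 = 4.723e+19 Hz

(Intermediate values are shown rounded; full precision is carried through to the final answer.)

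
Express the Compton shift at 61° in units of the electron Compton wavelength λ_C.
0.5152 λ_C

The Compton shift formula is:
Δλ = λ_C(1 - cos θ)

Dividing both sides by λ_C:
Δλ/λ_C = 1 - cos θ

For θ = 61°:
Δλ/λ_C = 1 - cos(61°)
Δλ/λ_C = 1 - 0.4848
Δλ/λ_C = 0.5152

This means the shift is 0.5152 × λ_C = 1.2500 pm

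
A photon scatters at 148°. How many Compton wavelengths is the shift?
1.8480 λ_C

The Compton shift formula is:
Δλ = λ_C(1 - cos θ)

Dividing both sides by λ_C:
Δλ/λ_C = 1 - cos θ

For θ = 148°:
Δλ/λ_C = 1 - cos(148°)
Δλ/λ_C = 1 - -0.8480
Δλ/λ_C = 1.8480

This means the shift is 1.8480 × λ_C = 4.4839 pm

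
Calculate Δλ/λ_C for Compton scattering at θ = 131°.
1.6561 λ_C

The Compton shift formula is:
Δλ = λ_C(1 - cos θ)

Dividing both sides by λ_C:
Δλ/λ_C = 1 - cos θ

For θ = 131°:
Δλ/λ_C = 1 - cos(131°)
Δλ/λ_C = 1 - -0.6561
Δλ/λ_C = 1.6561

This means the shift is 1.6561 × λ_C = 4.0181 pm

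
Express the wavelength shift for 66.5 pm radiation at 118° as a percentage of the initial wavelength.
5.3615%

Calculate the Compton shift:
Δλ = λ_C(1 - cos(118°))
Δλ = 2.4263 × (1 - cos(118°))
Δλ = 2.4263 × 1.4695
Δλ = 3.5654 pm

Percentage change:
(Δλ/λ₀) × 100 = (3.5654/66.5) × 100
= 5.3615%

(Intermediate values are shown rounded; full precision is carried through to the final answer.)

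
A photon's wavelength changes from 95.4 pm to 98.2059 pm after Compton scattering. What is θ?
99.00°

First find the wavelength shift:
Δλ = λ' - λ = 98.2059 - 95.4 = 2.8059 pm

Using Δλ = λ_C(1 - cos θ), with λ_C = h/(m_e·c) ≈ 2.42631024 pm:
cos θ = 1 - Δλ/λ_C
cos θ = 1 - 2.8059/2.42631024
cos θ = -0.156447

θ = arccos(-0.156447)
θ = 99.00°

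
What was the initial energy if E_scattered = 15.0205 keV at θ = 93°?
15.5000 keV

Convert final energy to wavelength (hc ≈ 1239.842 keV·pm):
λ' = hc/E' = 1239.842 / 15.0205 = 82.5433 pm

Calculate the Compton shift:
Δλ = λ_C(1 - cos(93°))
Δλ = 2.4263 × (1 - cos(93°))
Δλ = 2.5533 pm

Initial wavelength:
λ = λ' - Δλ = 82.5433 - 2.5533 = 79.9900 pm

Initial energy:
E = hc/λ = 1239.842 / 79.9900 = 15.5000 keV

(Intermediate values are shown rounded; full precision is carried through to the final answer.)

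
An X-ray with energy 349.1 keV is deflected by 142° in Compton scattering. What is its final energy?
157.1448 keV

First convert energy to wavelength:
λ = hc/E, with hc ≈ 1239.842 keV·pm (i.e. 1239.842 eV·nm)

For E = 349.1 keV = 349100 eV:
λ = 1239.842 keV·pm / 349.1 keV
λ = 3.5515 pm

Calculate the Compton shift:
Δλ = λ_C(1 - cos(142°)) = 2.4263 × 1.7880
Δλ = 4.3383 pm

Final wavelength:
λ' = 3.5515 + 4.3383 = 7.8898 pm

Final energy:
E' = hc/λ' = 1239.842 / 7.8898 = 157.1448 keV

(Intermediate values are shown rounded; full precision is carried through to the final answer.)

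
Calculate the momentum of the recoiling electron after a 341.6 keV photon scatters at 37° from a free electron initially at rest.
1.1090e-22 kg·m/s

The electron is initially at rest, so by conservation of momentum:
p⃗_e = p⃗₀ − p⃗'  (incident photon momentum minus scattered photon momentum)

Photon momentum magnitudes (p = h/λ = E/c):
λ₀ = hc/E₀ = 3.6295 pm → p₀ = h/λ₀ = 1.8256e-22 kg·m/s
Δλ = λ_C(1 − cos 37°) = 0.4886 pm
λ' = 4.1181 pm → p' = h/λ' = 1.6090e-22 kg·m/s

The scattered photon makes angle θ = 37° with the incident direction, so by the law of cosines:
|p⃗_e|² = p₀² + p'² − 2p₀p'cos θ
|p⃗_e|² = (1.8256e-22)² + (1.6090e-22)² − 2·1.8256e-22·1.6090e-22·cos(37°)
|p⃗_e| = 1.1090e-22 kg·m/s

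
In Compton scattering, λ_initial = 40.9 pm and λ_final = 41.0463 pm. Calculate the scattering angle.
20.00°

First find the wavelength shift:
Δλ = λ' - λ = 41.0463 - 40.9 = 0.1463 pm

Using Δλ = λ_C(1 - cos θ), with λ_C = h/(m_e·c) ≈ 2.42631024 pm:
cos θ = 1 - Δλ/λ_C
cos θ = 1 - 0.1463/2.42631024
cos θ = 0.939703

θ = arccos(0.939703)
θ = 20.00°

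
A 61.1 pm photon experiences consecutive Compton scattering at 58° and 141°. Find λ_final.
66.5525 pm

Apply Compton shift twice:

First scattering at θ₁ = 58°:
Δλ₁ = λ_C(1 - cos(58°))
Δλ₁ = 2.4263 × 0.4701
Δλ₁ = 1.1406 pm

After first scattering:
λ₁ = 61.1 + 1.1406 = 62.2406 pm

Second scattering at θ₂ = 141°:
Δλ₂ = λ_C(1 - cos(141°))
Δλ₂ = 2.4263 × 1.7771
Δλ₂ = 4.3119 pm

Final wavelength:
λ₂ = 62.2406 + 4.3119 = 66.5525 pm

Total shift: Δλ_total = 1.1406 + 4.3119 = 5.4525 pm

(Intermediate values are shown rounded; full precision is carried through to the final answer.)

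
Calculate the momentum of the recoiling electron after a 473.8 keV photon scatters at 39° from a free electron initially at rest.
1.5989e-22 kg·m/s

The electron is initially at rest, so by conservation of momentum:
p⃗_e = p⃗₀ − p⃗'  (incident photon momentum minus scattered photon momentum)

Photon momentum magnitudes (p = h/λ = E/c):
λ₀ = hc/E₀ = 2.6168 pm → p₀ = h/λ₀ = 2.5321e-22 kg·m/s
Δλ = λ_C(1 − cos 39°) = 0.5407 pm
λ' = 3.1575 pm → p' = h/λ' = 2.0985e-22 kg·m/s

The scattered photon makes angle θ = 39° with the incident direction, so by the law of cosines:
|p⃗_e|² = p₀² + p'² − 2p₀p'cos θ
|p⃗_e|² = (2.5321e-22)² + (2.0985e-22)² − 2·2.5321e-22·2.0985e-22·cos(39°)
|p⃗_e| = 1.5989e-22 kg·m/s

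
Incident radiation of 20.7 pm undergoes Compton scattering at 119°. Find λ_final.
24.3026 pm

Using the Compton scattering formula:
λ' = λ + Δλ = λ + λ_C(1 - cos θ)

Given:
- Initial wavelength λ = 20.7 pm
- Scattering angle θ = 119°
- Compton wavelength λ_C ≈ 2.4263 pm

Calculate the shift:
Δλ = 2.4263 × (1 - cos(119°))
Δλ = 2.4263 × 1.4848
Δλ = 3.6026 pm

Final wavelength:
λ' = 20.7 + 3.6026 = 24.3026 pm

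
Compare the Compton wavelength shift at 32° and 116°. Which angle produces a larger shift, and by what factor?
116° produces the larger shift by a factor of 9.466

Calculate both shifts using Δλ = λ_C(1 - cos θ):

For θ₁ = 32°:
Δλ₁ = 2.4263 × (1 - cos(32°))
Δλ₁ = 2.4263 × 0.1520
Δλ₁ = 0.3687 pm

For θ₂ = 116°:
Δλ₂ = 2.4263 × (1 - cos(116°))
Δλ₂ = 2.4263 × 1.4384
Δλ₂ = 3.4899 pm

The 116° angle produces the larger shift.
Ratio: 3.4899/0.3687 = 9.466

(Intermediate values are shown rounded; full precision is carried through to the final answer.)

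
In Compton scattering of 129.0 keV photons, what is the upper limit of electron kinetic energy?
43.2796 keV

Maximum energy transfer occurs at θ = 180° (backscattering).

Initial photon: E₀ = 129.0 keV → λ₀ = 9.6112 pm

Maximum Compton shift (at 180°):
Δλ_max = 2λ_C = 2 × 2.4263 = 4.8526 pm

Final wavelength:
λ' = 9.6112 + 4.8526 = 14.4638 pm

Minimum photon energy (maximum energy to electron):
E'_min = hc/λ' = 85.7204 keV

Maximum electron kinetic energy:
K_max = E₀ - E'_min = 129.0000 - 85.7204 = 43.2796 keV

(Intermediate values are shown rounded; full precision is carried through to the final answer.)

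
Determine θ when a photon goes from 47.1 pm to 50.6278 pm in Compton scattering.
117.00°

First find the wavelength shift:
Δλ = λ' - λ = 50.6278 - 47.1 = 3.5278 pm

Using Δλ = λ_C(1 - cos θ), with λ_C = h/(m_e·c) ≈ 2.42631024 pm:
cos θ = 1 - Δλ/λ_C
cos θ = 1 - 3.5278/2.42631024
cos θ = -0.453977

θ = arccos(-0.453977)
θ = 117.00°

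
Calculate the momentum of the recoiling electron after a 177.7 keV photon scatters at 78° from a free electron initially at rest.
1.0781e-22 kg·m/s

The electron is initially at rest, so by conservation of momentum:
p⃗_e = p⃗₀ − p⃗'  (incident photon momentum minus scattered photon momentum)

Photon momentum magnitudes (p = h/λ = E/c):
λ₀ = hc/E₀ = 6.9772 pm → p₀ = h/λ₀ = 9.4968e-23 kg·m/s
Δλ = λ_C(1 − cos 78°) = 1.9219 pm
λ' = 8.8990 pm → p' = h/λ' = 7.4458e-23 kg·m/s

The scattered photon makes angle θ = 78° with the incident direction, so by the law of cosines:
|p⃗_e|² = p₀² + p'² − 2p₀p'cos θ
|p⃗_e|² = (9.4968e-23)² + (7.4458e-23)² − 2·9.4968e-23·7.4458e-23·cos(78°)
|p⃗_e| = 1.0781e-22 kg·m/s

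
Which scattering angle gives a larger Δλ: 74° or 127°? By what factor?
127° produces the larger shift by a factor of 2.211

Calculate both shifts using Δλ = λ_C(1 - cos θ):

For θ₁ = 74°:
Δλ₁ = 2.4263 × (1 - cos(74°))
Δλ₁ = 2.4263 × 0.7244
Δλ₁ = 1.7575 pm

For θ₂ = 127°:
Δλ₂ = 2.4263 × (1 - cos(127°))
Δλ₂ = 2.4263 × 1.6018
Δλ₂ = 3.8865 pm

The 127° angle produces the larger shift.
Ratio: 3.8865/1.7575 = 2.211

(Intermediate values are shown rounded; full precision is carried through to the final answer.)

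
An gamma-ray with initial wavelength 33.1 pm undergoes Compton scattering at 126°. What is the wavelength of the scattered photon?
36.9525 pm

Using the Compton scattering formula:
λ' = λ + Δλ = λ + λ_C(1 - cos θ)

Given:
- Initial wavelength λ = 33.1 pm
- Scattering angle θ = 126°
- Compton wavelength λ_C ≈ 2.4263 pm

Calculate the shift:
Δλ = 2.4263 × (1 - cos(126°))
Δλ = 2.4263 × 1.5878
Δλ = 3.8525 pm

Final wavelength:
λ' = 33.1 + 3.8525 = 36.9525 pm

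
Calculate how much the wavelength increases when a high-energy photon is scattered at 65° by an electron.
1.4009 pm

Using the Compton scattering formula:
Δλ = λ_C(1 - cos θ)

where λ_C = h/(m_e·c) ≈ 2.4263 pm is the Compton wavelength of an electron.

For θ = 65°:
cos(65°) = 0.4226
1 - cos(65°) = 0.5774

Δλ = 2.4263 × 0.5774
Δλ = 1.4009 pm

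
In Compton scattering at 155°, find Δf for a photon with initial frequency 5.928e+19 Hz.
2.832e+19 Hz (decrease)

Convert frequency to wavelength (c = 299792458 m/s):
λ₀ = c/f₀ = 299792458/5.928e+19 = 5.0572277e-12 m = 5.0572 pm

Calculate Compton shift:
Δλ = λ_C(1 - cos(155°)) = 4.6253 pm

Final wavelength:
λ' = λ₀ + Δλ = 5.0572 + 4.6253 = 9.6825 pm

Final frequency:
f' = c/λ' = 299792458/9.6825218e-12 = 3.0962229e+19 Hz

Frequency shift (decrease):
Δf = f₀ - f' = 5.928e+19 - 3.0962229e+19 = 2.832e+19 Hz

(Intermediate values are shown rounded; full precision is carried through to the final answer.)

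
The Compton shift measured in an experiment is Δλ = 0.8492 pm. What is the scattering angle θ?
49.46°

From the Compton formula Δλ = λ_C(1 - cos θ), we can solve for θ:

cos θ = 1 - Δλ/λ_C

Given:
- Δλ = 0.8492 pm
- λ_C = h/(m_e·c) ≈ 2.42631024 pm

cos θ = 1 - 0.8492/2.42631024
cos θ = 1 - 0.349996
cos θ = 0.650004

θ = arccos(0.650004)
θ = 49.46°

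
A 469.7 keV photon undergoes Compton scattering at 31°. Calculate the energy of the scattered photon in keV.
415.1901 keV

First convert energy to wavelength:
λ = hc/E, with hc ≈ 1239.842 keV·pm (i.e. 1239.842 eV·nm)

For E = 469.7 keV = 469700 eV:
λ = 1239.842 keV·pm / 469.7 keV
λ = 2.6396 pm

Calculate the Compton shift:
Δλ = λ_C(1 - cos(31°)) = 2.4263 × 0.1428
Δλ = 0.3466 pm

Final wavelength:
λ' = 2.6396 + 0.3466 = 2.9862 pm

Final energy:
E' = hc/λ' = 1239.842 / 2.9862 = 415.1901 keV

(Intermediate values are shown rounded; full precision is carried through to the final answer.)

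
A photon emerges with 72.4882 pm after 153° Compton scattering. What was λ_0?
67.9000 pm

From λ' = λ + Δλ, we have λ = λ' - Δλ

First calculate the Compton shift:
Δλ = λ_C(1 - cos θ)
Δλ = 2.4263 × (1 - cos(153°))
Δλ = 2.4263 × 1.8910
Δλ = 4.5882 pm

Initial wavelength:
λ = λ' - Δλ
λ = 72.4882 - 4.5882
λ = 67.9000 pm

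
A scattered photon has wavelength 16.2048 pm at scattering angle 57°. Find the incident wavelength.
15.1000 pm

From λ' = λ + Δλ, we have λ = λ' - Δλ

First calculate the Compton shift:
Δλ = λ_C(1 - cos θ)
Δλ = 2.4263 × (1 - cos(57°))
Δλ = 2.4263 × 0.4554
Δλ = 1.1048 pm

Initial wavelength:
λ = λ' - Δλ
λ = 16.2048 - 1.1048
λ = 15.1000 pm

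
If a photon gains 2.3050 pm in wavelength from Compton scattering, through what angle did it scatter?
87.13°

From the Compton formula Δλ = λ_C(1 - cos θ), we can solve for θ:

cos θ = 1 - Δλ/λ_C

Given:
- Δλ = 2.3050 pm
- λ_C = h/(m_e·c) ≈ 2.42631024 pm

cos θ = 1 - 2.3050/2.42631024
cos θ = 1 - 0.950002
cos θ = 0.049998

θ = arccos(0.049998)
θ = 87.13°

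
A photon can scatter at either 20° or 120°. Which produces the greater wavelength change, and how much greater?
120° produces the larger shift by a factor of 24.873

Calculate both shifts using Δλ = λ_C(1 - cos θ):

For θ₁ = 20°:
Δλ₁ = 2.4263 × (1 - cos(20°))
Δλ₁ = 2.4263 × 0.0603
Δλ₁ = 0.1463 pm

For θ₂ = 120°:
Δλ₂ = 2.4263 × (1 - cos(120°))
Δλ₂ = 2.4263 × 1.5000
Δλ₂ = 3.6395 pm

The 120° angle produces the larger shift.
Ratio: 3.6395/0.1463 = 24.873

(Intermediate values are shown rounded; full precision is carried through to the final answer.)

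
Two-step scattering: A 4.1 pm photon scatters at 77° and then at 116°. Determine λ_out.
9.4704 pm

Apply Compton shift twice:

First scattering at θ₁ = 77°:
Δλ₁ = λ_C(1 - cos(77°))
Δλ₁ = 2.4263 × 0.7750
Δλ₁ = 1.8805 pm

After first scattering:
λ₁ = 4.1 + 1.8805 = 5.9805 pm

Second scattering at θ₂ = 116°:
Δλ₂ = λ_C(1 - cos(116°))
Δλ₂ = 2.4263 × 1.4384
Δλ₂ = 3.4899 pm

Final wavelength:
λ₂ = 5.9805 + 3.4899 = 9.4704 pm

Total shift: Δλ_total = 1.8805 + 3.4899 = 5.3704 pm

(Intermediate values are shown rounded; full precision is carried through to the final answer.)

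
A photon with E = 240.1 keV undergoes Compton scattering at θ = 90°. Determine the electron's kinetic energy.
76.7516 keV

By energy conservation: K_e = E_initial - E_final

First find the scattered photon energy:
Initial wavelength: λ = hc/E = 5.1639 pm
Compton shift: Δλ = λ_C(1 - cos(90°)) = 2.4263 pm
Final wavelength: λ' = 5.1639 + 2.4263 = 7.5902 pm
Final photon energy: E' = hc/λ' = 163.3484 keV

Electron kinetic energy:
K_e = E - E' = 240.1000 - 163.3484 = 76.7516 keV

(Intermediate values are shown rounded; full precision is carried through to the final answer.)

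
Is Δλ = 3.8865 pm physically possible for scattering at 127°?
Yes, consistent

Calculate the expected shift for θ = 127°:

Δλ_expected = λ_C(1 - cos(127°))
Δλ_expected = 2.4263 × (1 - cos(127°))
Δλ_expected = 2.4263 × 1.6018
Δλ_expected = 3.8865 pm

Given shift: 3.8865 pm
Expected shift: 3.8865 pm
Difference: 0.0000 pm

The values match. This is consistent with Compton scattering at the stated angle.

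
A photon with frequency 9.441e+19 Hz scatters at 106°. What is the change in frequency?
4.660e+19 Hz (decrease)

Convert frequency to wavelength (c = 299792458 m/s):
λ₀ = c/f₀ = 299792458/9.441e+19 = 3.1754312e-12 m = 3.1754 pm

Calculate Compton shift:
Δλ = λ_C(1 - cos(106°)) = 3.0951 pm

Final wavelength:
λ' = λ₀ + Δλ = 3.1754 + 3.0951 = 6.2705 pm

Final frequency:
f' = c/λ' = 299792458/6.2705232e-12 = 4.7809800e+19 Hz

Frequency shift (decrease):
Δf = f₀ - f' = 9.441e+19 - 4.7809800e+19 = 4.660e+19 Hz

(Intermediate values are shown rounded; full precision is carried through to the final answer.)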